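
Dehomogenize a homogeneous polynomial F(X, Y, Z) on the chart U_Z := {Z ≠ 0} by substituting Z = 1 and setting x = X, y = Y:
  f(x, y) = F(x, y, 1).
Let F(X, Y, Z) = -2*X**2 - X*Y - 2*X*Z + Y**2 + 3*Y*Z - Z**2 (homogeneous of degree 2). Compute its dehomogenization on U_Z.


f(x, y) = -2*x**2 - x*y - 2*x + y**2 + 3*y - 1

On U_Z we set Z = 1. Each monomial c·X^i·Y^j·Z^k in F becomes c·x^i·y^j·1^k = c·x^i·y^j.
Substituting Z = 1: F(X, Y, 1) = -2*x**2 - x*y - 2*x + y**2 + 3*y - 1.
Note: deg(f) ≤ deg(F) = 2; strict inequality happens when F is divisible by Z (lost terms).


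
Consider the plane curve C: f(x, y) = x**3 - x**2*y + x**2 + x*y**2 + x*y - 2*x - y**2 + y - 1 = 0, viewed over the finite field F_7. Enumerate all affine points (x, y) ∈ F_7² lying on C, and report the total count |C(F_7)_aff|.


Affine F_7-points: {(0, 3), (0, 5), (1, 1), (2, 0), (2, 1), (4, 1), (4, 5), (6, 4), (6, 6)}; count = 9.

For each of the 49 pairs (x, y) ∈ F_7², evaluate f(x, y) mod 7. Record the zeros.
  x = 0: [0↦6, 1↦6, 2↦4, 3↦0, 4↦1, 5↦0, 6↦4]  zeros at y ∈ {3, 5}
  x = 1: [0↦6, 1↦0, 2↦1, 3↦2, 4↦3, 5↦4, 6↦5]  zeros at y ∈ {1}
  x = 2: [0↦0, 1↦0, 2↦2, 3↦6, 4↦5, 5↦6, 6↦2]  zeros at y ∈ {0, 1}
  x = 3: [0↦1, 1↦5, 2↦6, 3↦4, 4↦6, 5↦5, 6↦1]  zeros at y ∈ ∅
  x = 4: [0↦1, 1↦0, 2↦5, 3↦2, 4↦5, 5↦0, 6↦1]  zeros at y ∈ {1, 5}
  x = 5: [0↦6, 1↦5, 2↦5, 3↦6, 4↦1, 5↦4, 6↦1]  zeros at y ∈ ∅
  x = 6: [0↦1, 1↦5, 2↦5, 3↦1, 4↦0, 5↦2, 6↦0]  zeros at y ∈ {4, 6}
Collecting zeros: affine points = {(0, 3), (0, 5), (1, 1), (2, 0), (2, 1), (4, 1), (4, 5), (6, 4), (6, 6)}.
Total count |C(F_7)_aff| = 9.


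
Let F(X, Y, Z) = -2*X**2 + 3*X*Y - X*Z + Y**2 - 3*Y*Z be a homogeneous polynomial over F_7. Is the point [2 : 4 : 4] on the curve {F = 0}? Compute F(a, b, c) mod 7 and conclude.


F(2,4,4) ≡ 4 (mod 7); P is NOT on the curve.

Evaluate F(2, 4, 4) term-by-term (mod 7).
  -2*X**2 ↦ -2·4·1·1 = -8
  3*X*Y ↦ 3·2·4·1 = 24
  -X*Z ↦ -1·2·1·4 = -8
  Y**2 ↦ 1·1·16·1 = 16
  -3*Y*Z ↦ -3·1·4·4 = -48
Sum: F(2, 4, 4) = (-8) + (24) + (-8) + (16) + (-48) = -24.
Reducing mod 7: -24 ≡ 4 (mod 7).
Since F(a, b, c) ≡ 4 ≠ 0 (mod 7), P does NOT lie on the curve.


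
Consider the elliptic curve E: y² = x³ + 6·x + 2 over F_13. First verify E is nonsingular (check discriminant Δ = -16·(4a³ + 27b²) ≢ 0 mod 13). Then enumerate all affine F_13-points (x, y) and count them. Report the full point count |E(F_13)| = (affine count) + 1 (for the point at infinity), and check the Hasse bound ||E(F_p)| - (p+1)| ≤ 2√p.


Affine points = {(1, 3), (1, 10), (2, 3), (2, 10), (4, 5), (4, 8), (5, 1), (5, 12), (7, 6), (7, 7), (8, 4), (8, 9), (10, 3), (10, 10)}; affine count = 14; |E(F_13)| = 15.

Discriminant check: Δ ∝ 4a³ + 27b² = 4·6³ + 27·2² = 4·216 + 27·4 ≡ 10 (mod 13). Nonzero ⇒ E is nonsingular.
For each x ∈ F_13, compute rhs = x³ + 6·x + 2 mod 13, then count y ∈ F_13 with y² ≡ rhs.
  x = 0: rhs = 2, matching y values: none (0 points).
  x = 1: rhs = 9, matching y values: 3, 10 (2 points).
  x = 2: rhs = 9, matching y values: 3, 10 (2 points).
  x = 3: rhs = 8, matching y values: none (0 points).
  x = 4: rhs = 12, matching y values: 5, 8 (2 points).
  x = 5: rhs = 1, matching y values: 1, 12 (2 points).
  x = 6: rhs = 7, matching y values: none (0 points).
  x = 7: rhs = 10, matching y values: 6, 7 (2 points).
  x = 8: rhs = 3, matching y values: 4, 9 (2 points).
  x = 9: rhs = 5, matching y values: none (0 points).
  x = 10: rhs = 9, matching y values: 3, 10 (2 points).
  x = 11: rhs = 8, matching y values: none (0 points).
  x = 12: rhs = 8, matching y values: none (0 points).
Total affine count: 14.
Full point count |E(F_13)| = 14 + 1 = 15.
Hasse bound: |15 − (13+1)| = |1| = 1 ≤ 2√13 ≈ 7.2111 ✓.


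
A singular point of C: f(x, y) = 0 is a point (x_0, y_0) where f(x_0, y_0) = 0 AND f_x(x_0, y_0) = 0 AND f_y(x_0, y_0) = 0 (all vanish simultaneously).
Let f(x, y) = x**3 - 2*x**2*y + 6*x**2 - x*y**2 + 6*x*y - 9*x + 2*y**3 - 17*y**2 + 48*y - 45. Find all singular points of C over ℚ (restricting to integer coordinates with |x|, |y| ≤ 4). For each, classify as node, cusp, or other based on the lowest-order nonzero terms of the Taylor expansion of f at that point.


Singular points: {(0, 3)}; classification: cusp.

Compute partial derivatives:
  f_x = 3*x**2 - 4*x*y + 12*x - y**2 + 6*y - 9.
  f_y = -2*x**2 - 2*x*y + 6*x + 6*y**2 - 34*y + 48.
Scan x_0 ∈ {−4, ..., 4}. For each x_0, f_y(x_0, y) is a polynomial in y; find its integer roots y ∈ {−4, ..., 4}, then test f_x and f at those candidates.
  x = -4: f_y(-4, y) = 6*y**2 - 26*y - 8; no integer root y with |y| ≤ 4.
  x = -3: f_y(-3, y) = 6*y**2 - 28*y + 12; no integer root y with |y| ≤ 4.
  x = -2: f_y(-2, y) = 6*y**2 - 30*y + 28; no integer root y with |y| ≤ 4.
  x = -1: f_y(-1, y) = 6*y**2 - 32*y + 40; vanishes at y ∈ {2}. (-1, 2): f_x = -2 ≠ 0.
  x = 0: f_y(0, y) = 6*y**2 - 34*y + 48; vanishes at y ∈ {3}. (0, 3): f_x = 0, f = 0 — SINGULAR.
  x = 1: f_y(1, y) = 6*y**2 - 36*y + 52; no integer root y with |y| ≤ 4.
  x = 2: f_y(2, y) = 6*y**2 - 38*y + 52; vanishes at y ∈ {2}. (2, 2): f_x = 19 ≠ 0.
  x = 3: f_y(3, y) = 6*y**2 - 40*y + 48; no integer root y with |y| ≤ 4.
  x = 4: f_y(4, y) = 6*y**2 - 42*y + 40; no integer root y with |y| ≤ 4.
Only singular point on the grid: (0, 3).
Classify: substitute x = 0 + u, y = 3 + v and expand: f = u**3 - 2*u**2*v - u*v**2 + 2*v**3 + v**2.
No constant or linear terms (consistent with a singular point). Quadratic part: v**2. Cubic part: u**3 - 2*u**2*v - u*v**2 + 2*v**3.
The quadratic part v**2 is a perfect square, so there is a single (double) tangent line v = 0, i.e. y = 3. Restricting the cubic part to that line (v = 0) leaves u**3 ≠ 0, so f is not divisible by v and the branch is v² ≈ -u**3 to lowest order — this is a cusp.
Classification: cusp.


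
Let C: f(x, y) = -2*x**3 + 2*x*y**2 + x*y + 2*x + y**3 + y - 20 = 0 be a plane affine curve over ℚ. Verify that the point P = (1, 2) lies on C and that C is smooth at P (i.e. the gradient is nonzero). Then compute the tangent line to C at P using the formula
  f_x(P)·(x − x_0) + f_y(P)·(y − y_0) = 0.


Tangent line at P: 6*x + 22*y - 50 = 0.

Step 1: f(1, 2) = 0, so P lies on C.
Step 2: partial derivatives
  f_x(x, y) = -6*x**2 + 2*y**2 + y + 2, f_y(x, y) = 4*x*y + x + 3*y**2 + 1.
  f_x(P) = 6, f_y(P) = 22 (gradient nonzero, so P is smooth).
Step 3: tangent line at P: 6·(x − 1) + 22·(y − 2) = 0.
Expanding: 6*x + 22*y - 50 = 0.


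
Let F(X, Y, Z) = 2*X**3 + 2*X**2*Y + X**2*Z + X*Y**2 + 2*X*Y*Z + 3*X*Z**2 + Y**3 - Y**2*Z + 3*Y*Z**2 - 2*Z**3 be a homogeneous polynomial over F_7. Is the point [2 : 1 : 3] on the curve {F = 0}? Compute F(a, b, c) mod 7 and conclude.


F(2,1,3) ≡ 5 (mod 7); P is NOT on the curve.

Evaluate F(2, 1, 3) term-by-term (mod 7).
  2*X**3 ↦ 2·8·1·1 = 16
  2*X**2*Y ↦ 2·4·1·1 = 8
  X**2*Z ↦ 1·4·1·3 = 12
  X*Y**2 ↦ 1·2·1·1 = 2
  2*X*Y*Z ↦ 2·2·1·3 = 12
  3*X*Z**2 ↦ 3·2·1·9 = 54
  Y**3 ↦ 1·1·1·1 = 1
  -Y**2*Z ↦ -1·1·1·3 = -3
  3*Y*Z**2 ↦ 3·1·1·9 = 27
  -2*Z**3 ↦ -2·1·1·27 = -54
Sum: F(2, 1, 3) = (16) + (8) + (12) + (2) + (12) + (54) + (1) + (-3) + (27) + (-54) = 75.
Reducing mod 7: 75 ≡ 5 (mod 7).
Since F(a, b, c) ≡ 5 ≠ 0 (mod 7), P does NOT lie on the curve.


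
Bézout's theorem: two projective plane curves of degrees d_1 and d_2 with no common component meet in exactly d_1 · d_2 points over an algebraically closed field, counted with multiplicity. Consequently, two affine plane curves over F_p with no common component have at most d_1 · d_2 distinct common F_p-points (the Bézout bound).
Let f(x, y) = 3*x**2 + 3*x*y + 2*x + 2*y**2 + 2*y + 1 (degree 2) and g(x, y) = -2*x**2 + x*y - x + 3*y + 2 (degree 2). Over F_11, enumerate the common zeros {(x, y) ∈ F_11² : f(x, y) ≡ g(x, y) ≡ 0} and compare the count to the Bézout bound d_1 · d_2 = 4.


Common zeros: {(4, 8)}; count = 1; Bézout bound = 4.

deg(f) = 2, deg(g) = 2, so Bézout bound = 4.
Scan x ∈ F_11. For each x, list the y ∈ F_11 with f(x, y) ≡ 0 and those with g(x, y) ≡ 0 (mod 11); the common zeros in that column are the intersection.
  x = 0: f ≡ 0 at y ∈ ∅; g ≡ 0 at y ∈ {3}; common: ∅.
  x = 1: f ≡ 0 at y ∈ ∅; g ≡ 0 at y ∈ {3}; common: ∅.
  x = 2: f ≡ 0 at y ∈ {8, 10}; g ≡ 0 at y ∈ {6}; common: ∅.
  x = 3: f ≡ 0 at y ∈ {4, 7}; g ≡ 0 at y ∈ {5}; common: ∅.
  x = 4: f ≡ 0 at y ∈ {7, 8}; g ≡ 0 at y ∈ {8}; common: {8}.
  x = 5: f ≡ 0 at y ∈ ∅; g ≡ 0 at y ∈ {8}; common: ∅.
  x = 6: f ≡ 0 at y ∈ {0, 1}; g ≡ 0 at y ∈ {6}; common: ∅.
  x = 7: f ≡ 0 at y ∈ {1, 4}; g ≡ 0 at y ∈ {7}; common: ∅.
  x = 8: f ≡ 0 at y ∈ {0, 9}; g ≡ 0 at y ∈ ∅; common: ∅.
  x = 9: f ≡ 0 at y ∈ ∅; g ≡ 0 at y ∈ {4}; common: ∅.
  x = 10: f ≡ 0 at y ∈ ∅; g ≡ 0 at y ∈ {5}; common: ∅.
Collecting: common zeros = {(4, 8)}, so the count is 1.
Comparison with the Bézout bound: 1 ≤ 4 = deg(f)·deg(g), as expected for curves with no common component (the affine F_11-count falls short of the bound because intersections may lie at infinity, over extension fields, or carry multiplicity).


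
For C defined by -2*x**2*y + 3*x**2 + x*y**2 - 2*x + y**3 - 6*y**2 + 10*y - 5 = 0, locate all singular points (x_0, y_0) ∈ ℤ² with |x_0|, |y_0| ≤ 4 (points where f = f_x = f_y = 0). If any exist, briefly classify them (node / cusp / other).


Singular points: {(1, 2)}; classification: node.

Compute partial derivatives:
  f_x = -4*x*y + 6*x + y**2 - 2.
  f_y = -2*x**2 + 2*x*y + 3*y**2 - 12*y + 10.
Scan x_0 ∈ {−4, ..., 4}. For each x_0, f_y(x_0, y) is a polynomial in y; find its integer roots y ∈ {−4, ..., 4}, then test f_x and f at those candidates.
  x = -4: f_y(-4, y) = 3*y**2 - 20*y - 22; no integer root y with |y| ≤ 4.
  x = -3: f_y(-3, y) = 3*y**2 - 18*y - 8; no integer root y with |y| ≤ 4.
  x = -2: f_y(-2, y) = 3*y**2 - 16*y + 2; no integer root y with |y| ≤ 4.
  x = -1: f_y(-1, y) = 3*y**2 - 14*y + 8; vanishes at y ∈ {4}. (-1, 4): f_x = 24 ≠ 0.
  x = 0: f_y(0, y) = 3*y**2 - 12*y + 10; no integer root y with |y| ≤ 4.
  x = 1: f_y(1, y) = 3*y**2 - 10*y + 8; vanishes at y ∈ {2}. (1, 2): f_x = 0, f = 0 — SINGULAR.
  x = 2: f_y(2, y) = 3*y**2 - 8*y + 2; no integer root y with |y| ≤ 4.
  x = 3: f_y(3, y) = 3*y**2 - 6*y - 8; no integer root y with |y| ≤ 4.
  x = 4: f_y(4, y) = 3*y**2 - 4*y - 22; no integer root y with |y| ≤ 4.
Only singular point on the grid: (1, 2).
Classify: substitute x = 1 + u, y = 2 + v and expand: f = -2*u**2*v - u**2 + u*v**2 + v**3 + v**2.
No constant or linear terms (consistent with a singular point). Quadratic part: -u**2 + v**2. Cubic part: -2*u**2*v + u*v**2 + v**3.
The quadratic part v**2 - u**2 = (v − u)(v + u) splits into two distinct linear factors, so there are two distinct tangent lines y − 2 = ±(x − 1) — this is a node (ordinary double point).
Classification: node.


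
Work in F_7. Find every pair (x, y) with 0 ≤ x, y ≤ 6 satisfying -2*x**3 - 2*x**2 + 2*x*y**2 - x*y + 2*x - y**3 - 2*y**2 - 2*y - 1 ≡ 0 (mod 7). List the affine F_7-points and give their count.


Affine F_7-points: {(0, 2), (0, 4), (0, 6), (1, 1), (2, 0), (2, 3), (2, 6), (4, 1), (4, 6)}; count = 9.

For each of the 49 pairs (x, y) ∈ F_7², evaluate f(x, y) mod 7. Record the zeros.
  x = 0: [0↦6, 1↦1, 2↦0, 3↦4, 4↦0, 5↦3, 6↦0]  zeros at y ∈ {2, 4, 6}
  x = 1: [0↦4, 1↦0, 2↦4, 3↦3, 4↦5, 5↦4, 6↦1]  zeros at y ∈ {1}
  x = 2: [0↦0, 1↦4, 2↦6, 3↦0, 4↦1, 5↦3, 6↦0]  zeros at y ∈ {0, 3, 6}
  x = 3: [0↦3, 1↦1, 2↦1, 3↦4, 4↦4, 5↦2, 6↦6]  zeros at y ∈ ∅
  x = 4: [0↦1, 1↦0, 2↦5, 3↦3, 4↦2, 5↦3, 6↦0]  zeros at y ∈ {1, 6}
  x = 5: [0↦3, 1↦3, 2↦6, 3↦6, 4↦4, 5↦1, 6↦5]  zeros at y ∈ ∅
  x = 6: [0↦4, 1↦5, 2↦6, 3↦1, 4↦5, 5↦5, 6↦2]  zeros at y ∈ ∅
Collecting zeros: affine points = {(0, 2), (0, 4), (0, 6), (1, 1), (2, 0), (2, 3), (2, 6), (4, 1), (4, 6)}.
Total count |C(F_7)_aff| = 9.


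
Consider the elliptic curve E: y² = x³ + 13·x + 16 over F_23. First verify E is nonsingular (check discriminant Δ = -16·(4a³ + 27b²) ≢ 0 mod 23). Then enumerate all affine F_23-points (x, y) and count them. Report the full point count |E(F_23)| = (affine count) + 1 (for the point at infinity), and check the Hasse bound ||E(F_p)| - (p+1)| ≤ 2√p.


Affine points = {(0, 4), (0, 19), (2, 2), (2, 21), (3, 6), (3, 17), (7, 6), (7, 17), (11, 8), (11, 15), (13, 6), (13, 17), (22, 5), (22, 18)}; affine count = 14; |E(F_23)| = 15.

Discriminant check: Δ ∝ 4a³ + 27b² = 4·13³ + 27·16² = 4·2197 + 27·256 ≡ 14 (mod 23). Nonzero ⇒ E is nonsingular.
For each x ∈ F_23, compute rhs = x³ + 13·x + 16 mod 23, then count y ∈ F_23 with y² ≡ rhs.
  x = 0: rhs = 16, matching y values: 4, 19 (2 points).
  x = 1: rhs = 7, matching y values: none (0 points).
  x = 2: rhs = 4, matching y values: 2, 21 (2 points).
  x = 3: rhs = 13, matching y values: 6, 17 (2 points).
  x = 4: rhs = 17, matching y values: none (0 points).
  x = 5: rhs = 22, matching y values: none (0 points).
  x = 6: rhs = 11, matching y values: none (0 points).
  x = 7: rhs = 13, matching y values: 6, 17 (2 points).
  x = 8: rhs = 11, matching y values: none (0 points).
  x = 9: rhs = 11, matching y values: none (0 points).
  x = 10: rhs = 19, matching y values: none (0 points).
  x = 11: rhs = 18, matching y values: 8, 15 (2 points).
  x = 12: rhs = 14, matching y values: none (0 points).
  x = 13: rhs = 13, matching y values: 6, 17 (2 points).
  x = 14: rhs = 21, matching y values: none (0 points).
  x = 15: rhs = 21, matching y values: none (0 points).
  x = 16: rhs = 19, matching y values: none (0 points).
  x = 17: rhs = 21, matching y values: none (0 points).
  x = 18: rhs = 10, matching y values: none (0 points).
  x = 19: rhs = 15, matching y values: none (0 points).
  x = 20: rhs = 19, matching y values: none (0 points).
  x = 21: rhs = 5, matching y values: none (0 points).
  x = 22: rhs = 2, matching y values: 5, 18 (2 points).
Total affine count: 14.
Full point count |E(F_23)| = 14 + 1 = 15.
Hasse bound: |15 − (23+1)| = |-9| = 9 ≤ 2√23 ≈ 9.5917 ✓.


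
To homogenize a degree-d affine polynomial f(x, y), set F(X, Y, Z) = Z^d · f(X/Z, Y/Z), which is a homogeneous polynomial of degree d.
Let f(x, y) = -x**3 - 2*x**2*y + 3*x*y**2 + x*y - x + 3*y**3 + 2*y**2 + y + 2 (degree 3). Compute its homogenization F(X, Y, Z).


F(X, Y, Z) = -X**3 - 2*X**2*Y + 3*X*Y**2 + X*Y*Z - X*Z**2 + 3*Y**3 + 2*Y**2*Z + Y*Z**2 + 2*Z**3

deg(f) = 3.
Substitute x = X/Z, y = Y/Z into f, then multiply by Z^3.
  monomial -1·x^3·y^0 ↦ -1·X^3·Y^0·Z^0.
  monomial -2·x^2·y^1 ↦ -2·X^2·Y^1·Z^0.
  monomial 3·x^1·y^2 ↦ 3·X^1·Y^2·Z^0.
  monomial 1·x^1·y^1 ↦ 1·X^1·Y^1·Z^1.
  monomial -1·x^1·y^0 ↦ -1·X^1·Y^0·Z^2.
  monomial 3·x^0·y^3 ↦ 3·X^0·Y^3·Z^0.
  monomial 2·x^0·y^2 ↦ 2·X^0·Y^2·Z^1.
  monomial 1·x^0·y^1 ↦ 1·X^0·Y^1·Z^2.
  monomial 2·x^0·y^0 ↦ 2·X^0·Y^0·Z^3.
Collecting: F(X, Y, Z) = -X**3 - 2*X**2*Y + 3*X*Y**2 + X*Y*Z - X*Z**2 + 3*Y**3 + 2*Y**2*Z + Y*Z**2 + 2*Z**3.


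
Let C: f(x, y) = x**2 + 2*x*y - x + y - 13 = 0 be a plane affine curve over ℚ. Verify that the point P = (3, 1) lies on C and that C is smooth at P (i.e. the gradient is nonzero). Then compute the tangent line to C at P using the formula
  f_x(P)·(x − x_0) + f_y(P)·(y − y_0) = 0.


Tangent line at P: 7*x + 7*y - 28 = 0.

Step 1: f(3, 1) = 0, so P lies on C.
Step 2: partial derivatives
  f_x(x, y) = 2*x + 2*y - 1, f_y(x, y) = 2*x + 1.
  f_x(P) = 7, f_y(P) = 7 (gradient nonzero, so P is smooth).
Step 3: tangent line at P: 7·(x − 3) + 7·(y − 1) = 0.
Expanding: 7*x + 7*y - 28 = 0.


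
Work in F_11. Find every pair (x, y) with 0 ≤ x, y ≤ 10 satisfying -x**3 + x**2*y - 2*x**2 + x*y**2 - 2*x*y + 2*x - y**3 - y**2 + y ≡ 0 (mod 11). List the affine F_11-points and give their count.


Affine F_11-points: {(0, 0), (0, 3), (0, 7), (1, 10), (2, 1), (2, 10), (3, 4), (4, 0), (4, 1), (4, 2), (5, 0), (5, 5), (5, 10), (8, 2), (10, 2), (10, 9)}; count = 16.

For each of the 121 pairs (x, y) ∈ F_11², evaluate f(x, y) mod 11. Record the zeros.
  x = 0: [0↦0, 1↦10, 2↦1, 3↦0, 4↦1, 5↦9, 6↦7, 7↦0, 8↦4, 9↦2, 10↦10]  zeros at y ∈ {0, 3, 7}
  x = 1: [0↦10, 1↦9, 2↦2, 3↦5, 4↦1, 5↦6, 6↦3, 7↦8, 8↦4, 9↦7, 10↦0]  zeros at y ∈ {10}
  x = 2: [0↦10, 1↦0, 2↦8, 3↦6, 4↦10, 5↦3, 6↦1, 7↦9, 8↦10, 9↦9, 10↦0]  zeros at y ∈ {1, 10}
  x = 3: [0↦5, 1↦10, 2↦2, 3↦8, 4↦0, 5↦5, 6↦6, 7↦8, 8↦5, 9↦2, 10↦4]  zeros at y ∈ {4}
  x = 4: [0↦0, 1↦0, 2↦0, 3↦5, 4↦9, 5↦6, 6↦1, 7↦10, 8↦5, 9↦2, 10↦6]  zeros at y ∈ {0, 1, 2}
  x = 5: [0↦0, 1↦8, 2↦7, 3↦2, 4↦9, 5↦0, 6↦2, 7↦9, 8↦4, 9↦3, 10↦0]  zeros at y ∈ {0, 5, 10}
  x = 6: [0↦10, 1↦6, 2↦6, 3↦4, 4↦5, 5↦3, 6↦3, 7↦10, 8↦7, 9↦10, 10↦2]  zeros at y ∈ ∅
  x = 7: [0↦2, 1↦10, 2↦2, 3↦5, 4↦2, 5↦9, 6↦9, 7↦7, 8↦8, 9↦6, 10↦6]  zeros at y ∈ ∅
  x = 8: [0↦3, 1↦3, 2↦0, 3↦10, 4↦5, 5↦1, 6↦3, 7↦5, 8↦1, 9↦7, 10↦6]  zeros at y ∈ {2}
  x = 9: [0↦7, 1↦1, 2↦5, 3↦2, 4↦8, 5↦6, 6↦1, 7↦9, 8↦2, 9↦7, 10↦7]  zeros at y ∈ ∅
  x = 10: [0↦8, 1↦9, 2↦0, 3↦8, 4↦5, 5↦7, 6↦8, 7↦2, 8↦5, 9↦0, 10↦3]  zeros at y ∈ {2, 9}
Collecting zeros: affine points = {(0, 0), (0, 3), (0, 7), (1, 10), (2, 1), (2, 10), (3, 4), (4, 0), (4, 1), (4, 2), (5, 0), (5, 5), (5, 10), (8, 2), (10, 2), (10, 9)}.
Total count |C(F_11)_aff| = 16.


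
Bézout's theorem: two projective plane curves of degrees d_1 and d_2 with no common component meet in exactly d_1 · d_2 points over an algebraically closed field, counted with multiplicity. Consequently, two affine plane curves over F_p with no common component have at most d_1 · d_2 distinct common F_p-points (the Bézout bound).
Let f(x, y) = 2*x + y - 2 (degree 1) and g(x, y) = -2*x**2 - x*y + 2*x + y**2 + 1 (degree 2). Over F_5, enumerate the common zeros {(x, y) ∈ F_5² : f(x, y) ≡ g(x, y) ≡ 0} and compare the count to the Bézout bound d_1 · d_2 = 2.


Common zeros: {(0, 2), (2, 3)}; count = 2; Bézout bound = 2.

deg(f) = 1, deg(g) = 2, so Bézout bound = 2.
Scan x ∈ F_5. For each x, list the y ∈ F_5 with f(x, y) ≡ 0 and those with g(x, y) ≡ 0 (mod 5); the common zeros in that column are the intersection.
  x = 0: f ≡ 0 at y ∈ {2}; g ≡ 0 at y ∈ {2, 3}; common: {2}.
  x = 1: f ≡ 0 at y ∈ {0}; g ≡ 0 at y ∈ ∅; common: ∅.
  x = 2: f ≡ 0 at y ∈ {3}; g ≡ 0 at y ∈ {3, 4}; common: {3}.
  x = 3: f ≡ 0 at y ∈ {1}; g ≡ 0 at y ∈ ∅; common: ∅.
  x = 4: f ≡ 0 at y ∈ {4}; g ≡ 0 at y ∈ ∅; common: ∅.
Collecting: common zeros = {(0, 2), (2, 3)}, so the count is 2.
Comparison with the Bézout bound: 2 ≤ 2 = deg(f)·deg(g), as expected for curves with no common component (the bound is attained).


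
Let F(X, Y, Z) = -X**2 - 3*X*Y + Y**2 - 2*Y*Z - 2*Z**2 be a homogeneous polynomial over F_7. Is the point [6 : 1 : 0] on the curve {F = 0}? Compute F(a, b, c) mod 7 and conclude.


F(6,1,0) ≡ 3 (mod 7); P is NOT on the curve.

Evaluate F(6, 1, 0) term-by-term (mod 7).
  -X**2 ↦ -1·36·1·1 = -36
  -3*X*Y ↦ -3·6·1·1 = -18
  Y**2 ↦ 1·1·1·1 = 1
  -2*Y*Z ↦ -2·1·1·0 = 0
  -2*Z**2 ↦ -2·1·1·0 = 0
Sum: F(6, 1, 0) = (-36) + (-18) + (1) + (0) + (0) = -53.
Reducing mod 7: -53 ≡ 3 (mod 7).
Since F(a, b, c) ≡ 3 ≠ 0 (mod 7), P does NOT lie on the curve.


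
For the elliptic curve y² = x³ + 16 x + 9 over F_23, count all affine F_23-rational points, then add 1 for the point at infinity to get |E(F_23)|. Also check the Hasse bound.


Affine points = {(0, 3), (0, 20), (1, 7), (1, 16), (2, 7), (2, 16), (7, 2), (7, 21), (9, 10), (9, 13), (15, 6), (15, 17), (20, 7), (20, 16)}; affine count = 14; |E(F_23)| = 15.

Discriminant check: Δ ∝ 4a³ + 27b² = 4·16³ + 27·9² = 4·4096 + 27·81 ≡ 10 (mod 23). Nonzero ⇒ E is nonsingular.
For each x ∈ F_23, compute rhs = x³ + 16·x + 9 mod 23, then count y ∈ F_23 with y² ≡ rhs.
  x = 0: rhs = 9, matching y values: 3, 20 (2 points).
  x = 1: rhs = 3, matching y values: 7, 16 (2 points).
  x = 2: rhs = 3, matching y values: 7, 16 (2 points).
  x = 3: rhs = 15, matching y values: none (0 points).
  x = 4: rhs = 22, matching y values: none (0 points).
  x = 5: rhs = 7, matching y values: none (0 points).
  x = 6: rhs = 22, matching y values: none (0 points).
  x = 7: rhs = 4, matching y values: 2, 21 (2 points).
  x = 8: rhs = 5, matching y values: none (0 points).
  x = 9: rhs = 8, matching y values: 10, 13 (2 points).
  x = 10: rhs = 19, matching y values: none (0 points).
  x = 11: rhs = 21, matching y values: none (0 points).
  x = 12: rhs = 20, matching y values: none (0 points).
  x = 13: rhs = 22, matching y values: none (0 points).
  x = 14: rhs = 10, matching y values: none (0 points).
  x = 15: rhs = 13, matching y values: 6, 17 (2 points).
  x = 16: rhs = 14, matching y values: none (0 points).
  x = 17: rhs = 19, matching y values: none (0 points).
  x = 18: rhs = 11, matching y values: none (0 points).
  x = 19: rhs = 19, matching y values: none (0 points).
  x = 20: rhs = 3, matching y values: 7, 16 (2 points).
  x = 21: rhs = 15, matching y values: none (0 points).
  x = 22: rhs = 15, matching y values: none (0 points).
Total affine count: 14.
Full point count |E(F_23)| = 14 + 1 = 15.
Hasse bound: |15 − (23+1)| = |-9| = 9 ≤ 2√23 ≈ 9.5917 ✓.


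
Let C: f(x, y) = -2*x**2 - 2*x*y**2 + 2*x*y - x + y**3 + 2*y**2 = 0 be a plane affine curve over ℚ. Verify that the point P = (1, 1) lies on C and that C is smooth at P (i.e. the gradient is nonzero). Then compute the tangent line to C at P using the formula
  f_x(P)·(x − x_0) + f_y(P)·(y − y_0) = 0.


Tangent line at P: -5*x + 5*y = 0.

Step 1: f(1, 1) = 0, so P lies on C.
Step 2: partial derivatives
  f_x(x, y) = -4*x - 2*y**2 + 2*y - 1, f_y(x, y) = -4*x*y + 2*x + 3*y**2 + 4*y.
  f_x(P) = -5, f_y(P) = 5 (gradient nonzero, so P is smooth).
Step 3: tangent line at P: -5·(x − 1) + 5·(y − 1) = 0.
Expanding: -5*x + 5*y = 0.


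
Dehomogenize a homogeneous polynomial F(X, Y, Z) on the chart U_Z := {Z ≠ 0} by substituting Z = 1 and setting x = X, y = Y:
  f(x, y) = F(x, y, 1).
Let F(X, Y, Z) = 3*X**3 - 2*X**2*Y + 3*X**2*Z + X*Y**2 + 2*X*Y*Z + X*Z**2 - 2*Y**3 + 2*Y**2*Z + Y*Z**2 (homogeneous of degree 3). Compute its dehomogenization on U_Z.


f(x, y) = 3*x**3 - 2*x**2*y + 3*x**2 + x*y**2 + 2*x*y + x - 2*y**3 + 2*y**2 + y

On U_Z we set Z = 1. Each monomial c·X^i·Y^j·Z^k in F becomes c·x^i·y^j·1^k = c·x^i·y^j.
Substituting Z = 1: F(X, Y, 1) = 3*x**3 - 2*x**2*y + 3*x**2 + x*y**2 + 2*x*y + x - 2*y**3 + 2*y**2 + y.
Note: deg(f) ≤ deg(F) = 3; strict inequality happens when F is divisible by Z (lost terms).


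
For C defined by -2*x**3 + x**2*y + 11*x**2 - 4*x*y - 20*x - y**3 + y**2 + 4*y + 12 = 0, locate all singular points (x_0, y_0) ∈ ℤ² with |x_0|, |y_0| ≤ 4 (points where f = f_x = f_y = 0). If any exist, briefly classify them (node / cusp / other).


Singular points: {(2, 0)}; classification: node.

Compute partial derivatives:
  f_x = -6*x**2 + 2*x*y + 22*x - 4*y - 20.
  f_y = x**2 - 4*x - 3*y**2 + 2*y + 4.
Scan x_0 ∈ {−4, ..., 4}. For each x_0, f_y(x_0, y) is a polynomial in y; find its integer roots y ∈ {−4, ..., 4}, then test f_x and f at those candidates.
  x = -4: f_y(-4, y) = -3*y**2 + 2*y + 36; no integer root y with |y| ≤ 4.
  x = -3: f_y(-3, y) = -3*y**2 + 2*y + 25; no integer root y with |y| ≤ 4.
  x = -2: f_y(-2, y) = -3*y**2 + 2*y + 16; vanishes at y ∈ {-2}. (-2, -2): f_x = -72 ≠ 0.
  x = -1: f_y(-1, y) = -3*y**2 + 2*y + 9; no integer root y with |y| ≤ 4.
  x = 0: f_y(0, y) = -3*y**2 + 2*y + 4; no integer root y with |y| ≤ 4.
  x = 1: f_y(1, y) = -3*y**2 + 2*y + 1; vanishes at y ∈ {1}. (1, 1): f_x = -6 ≠ 0.
  x = 2: f_y(2, y) = -3*y**2 + 2*y; vanishes at y ∈ {0}. (2, 0): f_x = 0, f = 0 — SINGULAR.
  x = 3: f_y(3, y) = -3*y**2 + 2*y + 1; vanishes at y ∈ {1}. (3, 1): f_x = -6 ≠ 0.
  x = 4: f_y(4, y) = -3*y**2 + 2*y + 4; no integer root y with |y| ≤ 4.
Only singular point on the grid: (2, 0).
Classify: substitute x = 2 + u, y = 0 + v and expand: f = -2*u**3 + u**2*v - u**2 - v**3 + v**2.
No constant or linear terms (consistent with a singular point). Quadratic part: -u**2 + v**2. Cubic part: -2*u**3 + u**2*v - v**3.
The quadratic part v**2 - u**2 = (v − u)(v + u) splits into two distinct linear factors, so there are two distinct tangent lines y − 0 = ±(x − 2) — this is a node (ordinary double point).
Classification: node.


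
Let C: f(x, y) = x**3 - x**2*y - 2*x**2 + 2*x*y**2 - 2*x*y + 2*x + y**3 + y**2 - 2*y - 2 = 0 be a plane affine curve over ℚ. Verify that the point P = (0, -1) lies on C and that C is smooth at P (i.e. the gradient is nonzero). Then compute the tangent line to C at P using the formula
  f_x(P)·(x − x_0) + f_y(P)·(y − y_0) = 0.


Tangent line at P: 6*x - y - 1 = 0.

Step 1: f(0, -1) = 0, so P lies on C.
Step 2: partial derivatives
  f_x(x, y) = 3*x**2 - 2*x*y - 4*x + 2*y**2 - 2*y + 2, f_y(x, y) = -x**2 + 4*x*y - 2*x + 3*y**2 + 2*y - 2.
  f_x(P) = 6, f_y(P) = -1 (gradient nonzero, so P is smooth).
Step 3: tangent line at P: 6·(x − 0) + -1·(y − -1) = 0.
Expanding: 6*x - y - 1 = 0.


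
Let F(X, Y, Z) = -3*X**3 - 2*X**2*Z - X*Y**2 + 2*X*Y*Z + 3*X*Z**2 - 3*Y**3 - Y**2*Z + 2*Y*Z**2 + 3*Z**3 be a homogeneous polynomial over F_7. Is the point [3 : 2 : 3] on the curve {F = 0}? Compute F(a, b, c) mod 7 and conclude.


F(3,2,3) ≡ 2 (mod 7); P is NOT on the curve.

Evaluate F(3, 2, 3) term-by-term (mod 7).
  -3*X**3 ↦ -3·27·1·1 = -81
  -2*X**2*Z ↦ -2·9·1·3 = -54
  -X*Y**2 ↦ -1·3·4·1 = -12
  2*X*Y*Z ↦ 2·3·2·3 = 36
  3*X*Z**2 ↦ 3·3·1·9 = 81
  -3*Y**3 ↦ -3·1·8·1 = -24
  -Y**2*Z ↦ -1·1·4·3 = -12
  2*Y*Z**2 ↦ 2·1·2·9 = 36
  3*Z**3 ↦ 3·1·1·27 = 81
Sum: F(3, 2, 3) = (-81) + (-54) + (-12) + (36) + (81) + (-24) + (-12) + (36) + (81) = 51.
Reducing mod 7: 51 ≡ 2 (mod 7).
Since F(a, b, c) ≡ 2 ≠ 0 (mod 7), P does NOT lie on the curve.


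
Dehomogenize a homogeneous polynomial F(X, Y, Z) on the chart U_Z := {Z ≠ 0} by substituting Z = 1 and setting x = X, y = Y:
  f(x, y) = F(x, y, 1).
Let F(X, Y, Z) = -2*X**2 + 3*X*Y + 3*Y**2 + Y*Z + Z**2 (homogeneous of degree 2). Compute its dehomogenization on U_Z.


f(x, y) = -2*x**2 + 3*x*y + 3*y**2 + y + 1

On U_Z we set Z = 1. Each monomial c·X^i·Y^j·Z^k in F becomes c·x^i·y^j·1^k = c·x^i·y^j.
Substituting Z = 1: F(X, Y, 1) = -2*x**2 + 3*x*y + 3*y**2 + y + 1.
Note: deg(f) ≤ deg(F) = 2; strict inequality happens when F is divisible by Z (lost terms).


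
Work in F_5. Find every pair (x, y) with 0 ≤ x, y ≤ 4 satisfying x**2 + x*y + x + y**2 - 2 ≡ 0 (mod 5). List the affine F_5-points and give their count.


Affine F_5-points: {(1, 0), (1, 4), (3, 0), (3, 2), (4, 2), (4, 4)}; count = 6.

For each of the 25 pairs (x, y) ∈ F_5², evaluate f(x, y) mod 5. Record the zeros.
  x = 0: [0↦3, 1↦4, 2↦2, 3↦2, 4↦4]  zeros at y ∈ ∅
  x = 1: [0↦0, 1↦2, 2↦1, 3↦2, 4↦0]  zeros at y ∈ {0, 4}
  x = 2: [0↦4, 1↦2, 2↦2, 3↦4, 4↦3]  zeros at y ∈ ∅
  x = 3: [0↦0, 1↦4, 2↦0, 3↦3, 4↦3]  zeros at y ∈ {0, 2}
  x = 4: [0↦3, 1↦3, 2↦0, 3↦4, 4↦0]  zeros at y ∈ {2, 4}
Collecting zeros: affine points = {(1, 0), (1, 4), (3, 0), (3, 2), (4, 2), (4, 4)}.
Total count |C(F_5)_aff| = 6.


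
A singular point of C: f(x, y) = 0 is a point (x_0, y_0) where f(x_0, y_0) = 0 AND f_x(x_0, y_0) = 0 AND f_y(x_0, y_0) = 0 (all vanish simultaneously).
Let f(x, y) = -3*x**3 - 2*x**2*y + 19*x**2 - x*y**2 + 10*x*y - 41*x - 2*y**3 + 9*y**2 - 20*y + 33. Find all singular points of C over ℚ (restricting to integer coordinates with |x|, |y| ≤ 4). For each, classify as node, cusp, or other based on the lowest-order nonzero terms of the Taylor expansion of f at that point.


Singular points: {(2, 1)}; classification: node.

Compute partial derivatives:
  f_x = -9*x**2 - 4*x*y + 38*x - y**2 + 10*y - 41.
  f_y = -2*x**2 - 2*x*y + 10*x - 6*y**2 + 18*y - 20.
Scan x_0 ∈ {−4, ..., 4}. For each x_0, f_y(x_0, y) is a polynomial in y; find its integer roots y ∈ {−4, ..., 4}, then test f_x and f at those candidates.
  x = -4: f_y(-4, y) = -6*y**2 + 26*y - 92; no integer root y with |y| ≤ 4.
  x = -3: f_y(-3, y) = -6*y**2 + 24*y - 68; no integer root y with |y| ≤ 4.
  x = -2: f_y(-2, y) = -6*y**2 + 22*y - 48; no integer root y with |y| ≤ 4.
  x = -1: f_y(-1, y) = -6*y**2 + 20*y - 32; no integer root y with |y| ≤ 4.
  x = 0: f_y(0, y) = -6*y**2 + 18*y - 20; no integer root y with |y| ≤ 4.
  x = 1: f_y(1, y) = -6*y**2 + 16*y - 12; no integer root y with |y| ≤ 4.
  x = 2: f_y(2, y) = -6*y**2 + 14*y - 8; vanishes at y ∈ {1}. (2, 1): f_x = 0, f = 0 — SINGULAR.
  x = 3: f_y(3, y) = -6*y**2 + 12*y - 8; no integer root y with |y| ≤ 4.
  x = 4: f_y(4, y) = -6*y**2 + 10*y - 12; no integer root y with |y| ≤ 4.
Only singular point on the grid: (2, 1).
Classify: substitute x = 2 + u, y = 1 + v and expand: f = -3*u**3 - 2*u**2*v - u**2 - u*v**2 - 2*v**3 + v**2.
No constant or linear terms (consistent with a singular point). Quadratic part: -u**2 + v**2. Cubic part: -3*u**3 - 2*u**2*v - u*v**2 - 2*v**3.
The quadratic part v**2 - u**2 = (v − u)(v + u) splits into two distinct linear factors, so there are two distinct tangent lines y − 1 = ±(x − 2) — this is a node (ordinary double point).
Classification: node.


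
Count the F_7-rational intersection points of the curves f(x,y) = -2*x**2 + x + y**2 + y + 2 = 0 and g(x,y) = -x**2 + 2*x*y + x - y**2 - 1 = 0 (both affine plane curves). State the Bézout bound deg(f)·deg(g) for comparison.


Common zeros: ∅; count = 0; Bézout bound = 4.

deg(f) = 2, deg(g) = 2, so Bézout bound = 4.
Scan x ∈ F_7. For each x, list the y ∈ F_7 with f(x, y) ≡ 0 and those with g(x, y) ≡ 0 (mod 7); the common zeros in that column are the intersection.
  x = 0: f ≡ 0 at y ∈ {3}; g ≡ 0 at y ∈ ∅; common: ∅.
  x = 1: f ≡ 0 at y ∈ {2, 4}; g ≡ 0 at y ∈ {1}; common: ∅.
  x = 2: f ≡ 0 at y ∈ ∅; g ≡ 0 at y ∈ {1, 3}; common: ∅.
  x = 3: f ≡ 0 at y ∈ {2, 4}; g ≡ 0 at y ∈ {0, 6}; common: ∅.
  x = 4: f ≡ 0 at y ∈ {3}; g ≡ 0 at y ∈ ∅; common: ∅.
  x = 5: f ≡ 0 at y ∈ ∅; g ≡ 0 at y ∈ {0, 3}; common: ∅.
  x = 6: f ≡ 0 at y ∈ ∅; g ≡ 0 at y ∈ ∅; common: ∅.
Collecting: common zeros = ∅, so the count is 0.
Comparison with the Bézout bound: 0 ≤ 4 = deg(f)·deg(g), as expected for curves with no common component (the affine F_7-count falls short of the bound because intersections may lie at infinity, over extension fields, or carry multiplicity).


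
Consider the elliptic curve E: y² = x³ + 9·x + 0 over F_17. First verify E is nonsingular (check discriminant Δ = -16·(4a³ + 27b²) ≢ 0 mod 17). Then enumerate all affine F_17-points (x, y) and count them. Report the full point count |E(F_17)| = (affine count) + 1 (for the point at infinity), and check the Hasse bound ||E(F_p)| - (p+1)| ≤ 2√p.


Affine points = {(0, 0), (2, 3), (2, 14), (4, 7), (4, 10), (5, 0), (6, 7), (6, 10), (7, 7), (7, 10), (10, 6), (10, 11), (11, 6), (11, 11), (12, 0), (13, 6), (13, 11), (15, 5), (15, 12)}; affine count = 19; |E(F_17)| = 20.

Discriminant check: Δ ∝ 4a³ + 27b² = 4·9³ + 27·0² = 4·729 + 27·0 ≡ 9 (mod 17). Nonzero ⇒ E is nonsingular.
For each x ∈ F_17, compute rhs = x³ + 9·x + 0 mod 17, then count y ∈ F_17 with y² ≡ rhs.
  x = 0: rhs = 0, matching y values: 0 (1 points).
  x = 1: rhs = 10, matching y values: none (0 points).
  x = 2: rhs = 9, matching y values: 3, 14 (2 points).
  x = 3: rhs = 3, matching y values: none (0 points).
  x = 4: rhs = 15, matching y values: 7, 10 (2 points).
  x = 5: rhs = 0, matching y values: 0 (1 points).
  x = 6: rhs = 15, matching y values: 7, 10 (2 points).
  x = 7: rhs = 15, matching y values: 7, 10 (2 points).
  x = 8: rhs = 6, matching y values: none (0 points).
  x = 9: rhs = 11, matching y values: none (0 points).
  x = 10: rhs = 2, matching y values: 6, 11 (2 points).
  x = 11: rhs = 2, matching y values: 6, 11 (2 points).
  x = 12: rhs = 0, matching y values: 0 (1 points).
  x = 13: rhs = 2, matching y values: 6, 11 (2 points).
  x = 14: rhs = 14, matching y values: none (0 points).
  x = 15: rhs = 8, matching y values: 5, 12 (2 points).
  x = 16: rhs = 7, matching y values: none (0 points).
Total affine count: 19.
Full point count |E(F_17)| = 19 + 1 = 20.
Hasse bound: |20 − (17+1)| = |2| = 2 ≤ 2√17 ≈ 8.2462 ✓.


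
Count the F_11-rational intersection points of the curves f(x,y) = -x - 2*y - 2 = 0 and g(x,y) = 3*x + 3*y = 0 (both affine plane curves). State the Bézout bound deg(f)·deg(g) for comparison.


Common zeros: {(2, 9)}; count = 1; Bézout bound = 1.

deg(f) = 1, deg(g) = 1, so Bézout bound = 1.
Scan x ∈ F_11. For each x, list the y ∈ F_11 with f(x, y) ≡ 0 and those with g(x, y) ≡ 0 (mod 11); the common zeros in that column are the intersection.
  x = 0: f ≡ 0 at y ∈ {10}; g ≡ 0 at y ∈ {0}; common: ∅.
  x = 1: f ≡ 0 at y ∈ {4}; g ≡ 0 at y ∈ {10}; common: ∅.
  x = 2: f ≡ 0 at y ∈ {9}; g ≡ 0 at y ∈ {9}; common: {9}.
  x = 3: f ≡ 0 at y ∈ {3}; g ≡ 0 at y ∈ {8}; common: ∅.
  x = 4: f ≡ 0 at y ∈ {8}; g ≡ 0 at y ∈ {7}; common: ∅.
  x = 5: f ≡ 0 at y ∈ {2}; g ≡ 0 at y ∈ {6}; common: ∅.
  x = 6: f ≡ 0 at y ∈ {7}; g ≡ 0 at y ∈ {5}; common: ∅.
  x = 7: f ≡ 0 at y ∈ {1}; g ≡ 0 at y ∈ {4}; common: ∅.
  x = 8: f ≡ 0 at y ∈ {6}; g ≡ 0 at y ∈ {3}; common: ∅.
  x = 9: f ≡ 0 at y ∈ {0}; g ≡ 0 at y ∈ {2}; common: ∅.
  x = 10: f ≡ 0 at y ∈ {5}; g ≡ 0 at y ∈ {1}; common: ∅.
Collecting: common zeros = {(2, 9)}, so the count is 1.
Comparison with the Bézout bound: 1 ≤ 1 = deg(f)·deg(g), as expected for curves with no common component (the bound is attained).


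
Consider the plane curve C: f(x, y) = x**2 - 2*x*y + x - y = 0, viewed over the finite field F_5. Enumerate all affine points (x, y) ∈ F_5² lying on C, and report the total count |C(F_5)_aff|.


Affine F_5-points: {(0, 0), (1, 4), (3, 1), (4, 0)}; count = 4.

For each of the 25 pairs (x, y) ∈ F_5², evaluate f(x, y) mod 5. Record the zeros.
  x = 0: [0↦0, 1↦4, 2↦3, 3↦2, 4↦1]  zeros at y ∈ {0}
  x = 1: [0↦2, 1↦4, 2↦1, 3↦3, 4↦0]  zeros at y ∈ {4}
  x = 2: [0↦1, 1↦1, 2↦1, 3↦1, 4↦1]  zeros at y ∈ ∅
  x = 3: [0↦2, 1↦0, 2↦3, 3↦1, 4↦4]  zeros at y ∈ {1}
  x = 4: [0↦0, 1↦1, 2↦2, 3↦3, 4↦4]  zeros at y ∈ {0}
Collecting zeros: affine points = {(0, 0), (1, 4), (3, 1), (4, 0)}.
Total count |C(F_5)_aff| = 4.


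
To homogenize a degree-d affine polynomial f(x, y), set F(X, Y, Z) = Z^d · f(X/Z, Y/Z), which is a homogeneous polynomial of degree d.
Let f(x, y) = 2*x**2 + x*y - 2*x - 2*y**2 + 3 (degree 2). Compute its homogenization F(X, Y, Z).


F(X, Y, Z) = 2*X**2 + X*Y - 2*X*Z - 2*Y**2 + 3*Z**2

deg(f) = 2.
Substitute x = X/Z, y = Y/Z into f, then multiply by Z^2.
  monomial 2·x^2·y^0 ↦ 2·X^2·Y^0·Z^0.
  monomial 1·x^1·y^1 ↦ 1·X^1·Y^1·Z^0.
  monomial -2·x^1·y^0 ↦ -2·X^1·Y^0·Z^1.
  monomial -2·x^0·y^2 ↦ -2·X^0·Y^2·Z^0.
  monomial 3·x^0·y^0 ↦ 3·X^0·Y^0·Z^2.
Collecting: F(X, Y, Z) = 2*X**2 + X*Y - 2*X*Z - 2*Y**2 + 3*Z**2.


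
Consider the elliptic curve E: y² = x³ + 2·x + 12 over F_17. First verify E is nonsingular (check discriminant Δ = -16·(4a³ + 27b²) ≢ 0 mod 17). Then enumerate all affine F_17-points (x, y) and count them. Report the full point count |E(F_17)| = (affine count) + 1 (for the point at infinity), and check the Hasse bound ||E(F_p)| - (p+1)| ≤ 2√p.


Affine points = {(1, 7), (1, 10), (4, 4), (4, 13), (6, 6), (6, 11), (8, 8), (8, 9), (12, 8), (12, 9), (13, 5), (13, 12), (14, 8), (14, 9), (15, 0), (16, 3), (16, 14)}; affine count = 17; |E(F_17)| = 18.

Discriminant check: Δ ∝ 4a³ + 27b² = 4·2³ + 27·12² = 4·8 + 27·144 ≡ 10 (mod 17). Nonzero ⇒ E is nonsingular.
For each x ∈ F_17, compute rhs = x³ + 2·x + 12 mod 17, then count y ∈ F_17 with y² ≡ rhs.
  x = 0: rhs = 12, matching y values: none (0 points).
  x = 1: rhs = 15, matching y values: 7, 10 (2 points).
  x = 2: rhs = 7, matching y values: none (0 points).
  x = 3: rhs = 11, matching y values: none (0 points).
  x = 4: rhs = 16, matching y values: 4, 13 (2 points).
  x = 5: rhs = 11, matching y values: none (0 points).
  x = 6: rhs = 2, matching y values: 6, 11 (2 points).
  x = 7: rhs = 12, matching y values: none (0 points).
  x = 8: rhs = 13, matching y values: 8, 9 (2 points).
  x = 9: rhs = 11, matching y values: none (0 points).
  x = 10: rhs = 12, matching y values: none (0 points).
  x = 11: rhs = 5, matching y values: none (0 points).
  x = 12: rhs = 13, matching y values: 8, 9 (2 points).
  x = 13: rhs = 8, matching y values: 5, 12 (2 points).
  x = 14: rhs = 13, matching y values: 8, 9 (2 points).
  x = 15: rhs = 0, matching y values: 0 (1 points).
  x = 16: rhs = 9, matching y values: 3, 14 (2 points).
Total affine count: 17.
Full point count |E(F_17)| = 17 + 1 = 18.
Hasse bound: |18 − (17+1)| = |0| = 0 ≤ 2√17 ≈ 8.2462 ✓.


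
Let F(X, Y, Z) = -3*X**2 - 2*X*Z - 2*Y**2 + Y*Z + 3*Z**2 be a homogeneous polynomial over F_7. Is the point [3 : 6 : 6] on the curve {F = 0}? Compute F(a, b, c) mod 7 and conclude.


F(3,6,6) ≡ 2 (mod 7); P is NOT on the curve.

Evaluate F(3, 6, 6) term-by-term (mod 7).
  -3*X**2 ↦ -3·9·1·1 = -27
  -2*X*Z ↦ -2·3·1·6 = -36
  -2*Y**2 ↦ -2·1·36·1 = -72
  Y*Z ↦ 1·1·6·6 = 36
  3*Z**2 ↦ 3·1·1·36 = 108
Sum: F(3, 6, 6) = (-27) + (-36) + (-72) + (36) + (108) = 9.
Reducing mod 7: 9 ≡ 2 (mod 7).
Since F(a, b, c) ≡ 2 ≠ 0 (mod 7), P does NOT lie on the curve.


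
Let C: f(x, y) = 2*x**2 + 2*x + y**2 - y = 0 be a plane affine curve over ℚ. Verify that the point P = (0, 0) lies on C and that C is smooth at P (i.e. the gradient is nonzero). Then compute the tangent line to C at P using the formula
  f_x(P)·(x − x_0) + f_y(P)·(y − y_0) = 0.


Tangent line at P: 2*x - y = 0.

Step 1: f(0, 0) = 0, so P lies on C.
Step 2: partial derivatives
  f_x(x, y) = 4*x + 2, f_y(x, y) = 2*y - 1.
  f_x(P) = 2, f_y(P) = -1 (gradient nonzero, so P is smooth).
Step 3: tangent line at P: 2·(x − 0) + -1·(y − 0) = 0.
Expanding: 2*x - y = 0.


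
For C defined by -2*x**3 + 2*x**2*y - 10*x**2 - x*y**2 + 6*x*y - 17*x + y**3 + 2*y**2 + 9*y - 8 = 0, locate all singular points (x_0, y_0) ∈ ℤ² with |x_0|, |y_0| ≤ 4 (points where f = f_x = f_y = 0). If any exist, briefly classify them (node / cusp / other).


Singular points: {(-2, -1)}; classification: cusp.

Compute partial derivatives:
  f_x = -6*x**2 + 4*x*y - 20*x - y**2 + 6*y - 17.
  f_y = 2*x**2 - 2*x*y + 6*x + 3*y**2 + 4*y + 9.
Scan x_0 ∈ {−4, ..., 4}. For each x_0, f_y(x_0, y) is a polynomial in y; find its integer roots y ∈ {−4, ..., 4}, then test f_x and f at those candidates.
  x = -4: f_y(-4, y) = 3*y**2 + 12*y + 17; no integer root y with |y| ≤ 4.
  x = -3: f_y(-3, y) = 3*y**2 + 10*y + 9; no integer root y with |y| ≤ 4.
  x = -2: f_y(-2, y) = 3*y**2 + 8*y + 5; vanishes at y ∈ {-1}. (-2, -1): f_x = 0, f = 0 — SINGULAR.
  x = -1: f_y(-1, y) = 3*y**2 + 6*y + 5; no integer root y with |y| ≤ 4.
  x = 0: f_y(0, y) = 3*y**2 + 4*y + 9; no integer root y with |y| ≤ 4.
  x = 1: f_y(1, y) = 3*y**2 + 2*y + 17; no integer root y with |y| ≤ 4.
  x = 2: f_y(2, y) = 3*y**2 + 29; no integer root y with |y| ≤ 4.
  x = 3: f_y(3, y) = 3*y**2 - 2*y + 45; no integer root y with |y| ≤ 4.
  x = 4: f_y(4, y) = 3*y**2 - 4*y + 65; no integer root y with |y| ≤ 4.
Only singular point on the grid: (-2, -1).
Classify: substitute x = -2 + u, y = -1 + v and expand: f = -2*u**3 + 2*u**2*v - u*v**2 + v**3 + v**2.
No constant or linear terms (consistent with a singular point). Quadratic part: v**2. Cubic part: -2*u**3 + 2*u**2*v - u*v**2 + v**3.
The quadratic part v**2 is a perfect square, so there is a single (double) tangent line v = 0, i.e. y = -1. Restricting the cubic part to that line (v = 0) leaves -2*u**3 ≠ 0, so f is not divisible by v and the branch is v² ≈ 2*u**3 to lowest order — this is a cusp.
Classification: cusp.
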